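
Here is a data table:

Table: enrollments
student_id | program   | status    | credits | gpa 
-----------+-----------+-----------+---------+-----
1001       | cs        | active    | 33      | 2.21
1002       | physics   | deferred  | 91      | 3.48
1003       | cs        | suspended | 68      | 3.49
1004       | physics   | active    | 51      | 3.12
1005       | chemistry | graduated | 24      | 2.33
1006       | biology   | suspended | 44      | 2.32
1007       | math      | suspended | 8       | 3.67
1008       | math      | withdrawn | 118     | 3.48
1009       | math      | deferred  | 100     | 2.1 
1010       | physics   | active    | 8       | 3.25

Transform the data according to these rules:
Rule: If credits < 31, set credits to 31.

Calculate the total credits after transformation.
598

Step 1: 3 records have credits < 31
Step 2: These records originally summed to 40
Step 3: After setting to minimum: 3 × 31 = 93
Step 4: Unaffected records sum: 505
Step 5: Final sum = 93 + 505 = 598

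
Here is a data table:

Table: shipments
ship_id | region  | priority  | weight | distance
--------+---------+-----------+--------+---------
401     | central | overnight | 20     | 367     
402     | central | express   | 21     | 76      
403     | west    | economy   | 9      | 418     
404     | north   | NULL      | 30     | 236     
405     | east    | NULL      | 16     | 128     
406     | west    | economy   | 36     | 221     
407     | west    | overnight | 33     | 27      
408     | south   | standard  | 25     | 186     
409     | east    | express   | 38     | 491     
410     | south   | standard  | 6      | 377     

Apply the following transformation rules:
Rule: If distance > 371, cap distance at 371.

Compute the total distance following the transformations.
2354

Step 1: 3 records have distance > 371
Step 2: These records originally summed to 1286
Step 3: After capping: 3 × 371 = 1113
Step 4: Unaffected records sum: 1241
Step 5: Final sum = 1113 + 1241 = 2354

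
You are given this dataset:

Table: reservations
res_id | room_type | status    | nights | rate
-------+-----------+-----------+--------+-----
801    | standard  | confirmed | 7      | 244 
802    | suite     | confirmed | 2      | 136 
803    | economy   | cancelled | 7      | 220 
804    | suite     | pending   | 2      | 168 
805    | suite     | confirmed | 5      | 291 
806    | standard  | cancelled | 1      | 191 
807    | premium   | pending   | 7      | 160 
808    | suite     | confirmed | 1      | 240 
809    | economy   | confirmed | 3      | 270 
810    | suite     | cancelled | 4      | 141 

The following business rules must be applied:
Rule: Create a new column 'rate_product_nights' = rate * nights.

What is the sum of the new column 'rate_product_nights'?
8236

Step 1: For each record, compute rate * nights
Example calculations:
  244 * 7 = 1708
  136 * 2 = 272
  220 * 7 = 1540
  ...
Step 2: Sum all derived values
Step 3: Total = 8236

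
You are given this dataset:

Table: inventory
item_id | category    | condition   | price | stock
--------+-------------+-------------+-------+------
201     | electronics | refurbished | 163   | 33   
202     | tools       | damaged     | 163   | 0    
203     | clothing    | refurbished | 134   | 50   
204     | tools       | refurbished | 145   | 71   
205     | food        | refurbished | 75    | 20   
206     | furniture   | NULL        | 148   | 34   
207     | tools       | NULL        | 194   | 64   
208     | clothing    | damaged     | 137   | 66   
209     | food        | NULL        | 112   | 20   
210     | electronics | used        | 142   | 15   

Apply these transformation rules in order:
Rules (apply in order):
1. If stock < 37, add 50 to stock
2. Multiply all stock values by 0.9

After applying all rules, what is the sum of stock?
605.7

Step 1: Apply Rule 1 - Add 50 to records with stock < 37
  - 6 records affected: 122 + (6 × 50) = 422
  - Unaffected records: 251
  - Sum after Rule 1: 673
Step 2: Apply Rule 2 - Multiply all by 0.9
  - 673 × 0.9 = 605.7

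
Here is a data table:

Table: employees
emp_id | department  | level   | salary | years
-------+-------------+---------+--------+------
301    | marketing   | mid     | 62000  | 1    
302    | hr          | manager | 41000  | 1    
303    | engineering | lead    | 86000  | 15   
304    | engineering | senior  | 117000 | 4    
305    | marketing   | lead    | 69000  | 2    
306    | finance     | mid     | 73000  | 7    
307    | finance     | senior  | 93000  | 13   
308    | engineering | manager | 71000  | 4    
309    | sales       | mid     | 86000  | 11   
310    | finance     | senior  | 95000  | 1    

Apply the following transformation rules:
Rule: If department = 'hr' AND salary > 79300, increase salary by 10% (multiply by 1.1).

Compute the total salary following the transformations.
793000

Step 1: Find records where department = 'hr' AND salary > 79300
Step 2: 0 records match, summing to 0
Step 3: After multiplier: 0 × 1.1 = 0.0
Step 4: Unaffected records sum: 793000
Step 5: Final sum = 0.0 + 793000 = 793000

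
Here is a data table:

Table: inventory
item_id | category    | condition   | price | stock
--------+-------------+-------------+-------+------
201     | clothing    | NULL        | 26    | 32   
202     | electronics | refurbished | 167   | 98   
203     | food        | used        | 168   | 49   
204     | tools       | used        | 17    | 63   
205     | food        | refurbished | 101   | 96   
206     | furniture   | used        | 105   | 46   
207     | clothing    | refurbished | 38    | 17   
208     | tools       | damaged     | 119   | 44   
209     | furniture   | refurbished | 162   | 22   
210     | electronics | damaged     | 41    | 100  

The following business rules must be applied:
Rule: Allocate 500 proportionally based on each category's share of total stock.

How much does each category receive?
clothing: 43.21, electronics: 174.6, food: 127.87, furniture: 59.96, tools: 94.36

Step 1: Calculate total stock = 567
Step 2: Calculate each category's proportion:
  clothing: 49/567 = 8.64% → 43.21
  electronics: 198/567 = 34.92% → 174.6
  food: 145/567 = 25.57% → 127.87
  furniture: 68/567 = 11.99% → 59.96
  tools: 107/567 = 18.87% → 94.36
Step 3: Verify: sum of allocations ≈ 500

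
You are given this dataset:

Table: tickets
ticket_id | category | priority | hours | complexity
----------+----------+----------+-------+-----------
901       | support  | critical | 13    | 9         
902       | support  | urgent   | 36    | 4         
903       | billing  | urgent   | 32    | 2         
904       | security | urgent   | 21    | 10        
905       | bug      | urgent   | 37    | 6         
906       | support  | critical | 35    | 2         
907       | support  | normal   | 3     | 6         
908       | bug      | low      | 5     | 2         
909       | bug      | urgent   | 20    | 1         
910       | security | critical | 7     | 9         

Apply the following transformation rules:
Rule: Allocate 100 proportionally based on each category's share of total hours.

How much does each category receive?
billing: 15.31, bug: 29.67, security: 13.4, support: 41.63

Step 1: Calculate total hours = 209
Step 2: Calculate each category's proportion:
  billing: 32/209 = 15.31% → 15.31
  bug: 62/209 = 29.67% → 29.67
  security: 28/209 = 13.40% → 13.4
  support: 87/209 = 41.63% → 41.63
Step 3: Verify: sum of allocations ≈ 100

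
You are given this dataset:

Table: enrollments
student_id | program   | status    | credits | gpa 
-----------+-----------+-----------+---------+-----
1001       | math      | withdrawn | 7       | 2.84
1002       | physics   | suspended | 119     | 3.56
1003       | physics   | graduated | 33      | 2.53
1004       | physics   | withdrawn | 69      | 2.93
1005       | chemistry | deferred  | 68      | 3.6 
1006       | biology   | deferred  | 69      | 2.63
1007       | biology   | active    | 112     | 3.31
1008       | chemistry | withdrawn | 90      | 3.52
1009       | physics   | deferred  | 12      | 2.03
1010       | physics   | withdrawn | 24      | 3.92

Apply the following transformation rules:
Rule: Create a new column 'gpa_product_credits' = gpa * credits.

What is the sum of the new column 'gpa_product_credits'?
1961.41

Step 1: For each record, compute gpa * credits
Example calculations:
  2.84 * 7 = 19.88
  3.56 * 119 = 423.64
  2.53 * 33 = 83.49
  ...
Step 2: Sum all derived values
Step 3: Total = 1961.41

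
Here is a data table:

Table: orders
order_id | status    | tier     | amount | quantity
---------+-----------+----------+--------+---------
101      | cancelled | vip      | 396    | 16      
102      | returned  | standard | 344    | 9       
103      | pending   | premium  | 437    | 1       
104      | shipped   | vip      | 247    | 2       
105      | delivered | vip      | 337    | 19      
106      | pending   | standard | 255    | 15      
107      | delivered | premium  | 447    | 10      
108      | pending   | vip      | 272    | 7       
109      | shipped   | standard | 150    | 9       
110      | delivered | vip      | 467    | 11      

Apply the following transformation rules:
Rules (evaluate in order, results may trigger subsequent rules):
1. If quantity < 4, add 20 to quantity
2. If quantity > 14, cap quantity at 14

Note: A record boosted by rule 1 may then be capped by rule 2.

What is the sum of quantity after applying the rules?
116

Step 1: Apply rule 1 to records with quantity < 4
  - 2 records get bonus of 20
  - Of these, 2 records then exceed 14 and get capped
Step 2: Apply rule 2 to records with quantity > 14
  - 3 records (original) are capped
Step 3: Calculate final sum = 116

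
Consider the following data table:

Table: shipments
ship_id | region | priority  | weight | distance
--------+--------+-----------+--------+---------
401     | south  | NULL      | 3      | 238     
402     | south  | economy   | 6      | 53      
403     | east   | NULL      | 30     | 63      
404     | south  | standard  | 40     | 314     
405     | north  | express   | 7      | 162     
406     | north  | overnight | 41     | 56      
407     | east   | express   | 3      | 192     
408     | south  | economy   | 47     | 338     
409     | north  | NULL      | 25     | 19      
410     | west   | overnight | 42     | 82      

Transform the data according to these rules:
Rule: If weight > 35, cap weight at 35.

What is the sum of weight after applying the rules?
214

Step 1: 4 records have weight > 35
Step 2: These records originally summed to 170
Step 3: After capping: 4 × 35 = 140
Step 4: Unaffected records sum: 74
Step 5: Final sum = 140 + 74 = 214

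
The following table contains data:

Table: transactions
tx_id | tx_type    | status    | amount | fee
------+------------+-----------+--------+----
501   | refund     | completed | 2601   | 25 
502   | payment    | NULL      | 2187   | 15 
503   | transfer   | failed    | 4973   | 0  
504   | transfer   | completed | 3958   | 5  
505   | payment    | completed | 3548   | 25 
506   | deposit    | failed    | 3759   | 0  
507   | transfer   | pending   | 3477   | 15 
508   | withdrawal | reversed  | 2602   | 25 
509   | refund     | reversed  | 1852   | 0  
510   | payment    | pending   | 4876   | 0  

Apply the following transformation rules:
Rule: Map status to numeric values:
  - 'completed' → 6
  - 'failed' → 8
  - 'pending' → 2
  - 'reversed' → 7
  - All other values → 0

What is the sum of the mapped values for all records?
52

Step 1: Apply mapping to each record
Step 2: Count by status:
  'completed': 3 records × 6 = 18
  'failed': 2 records × 8 = 16
  'pending': 2 records × 2 = 4
  'reversed': 2 records × 7 = 14
Step 3: Sum all mapped values = 52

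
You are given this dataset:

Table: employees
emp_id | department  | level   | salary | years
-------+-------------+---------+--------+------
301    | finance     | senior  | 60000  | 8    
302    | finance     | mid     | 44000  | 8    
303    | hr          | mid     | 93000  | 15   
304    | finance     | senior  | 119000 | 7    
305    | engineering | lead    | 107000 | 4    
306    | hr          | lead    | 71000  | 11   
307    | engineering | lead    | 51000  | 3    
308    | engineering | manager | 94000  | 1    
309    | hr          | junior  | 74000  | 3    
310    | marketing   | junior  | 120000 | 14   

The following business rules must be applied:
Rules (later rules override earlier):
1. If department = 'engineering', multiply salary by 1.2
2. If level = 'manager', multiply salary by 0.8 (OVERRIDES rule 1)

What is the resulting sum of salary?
845800.0

Step 1: Rule 2 takes priority for records with level = 'manager'
  - 1 records: 94000 × 0.8 = 75200.0
Step 2: Rule 1 applies to remaining records with department = 'engineering'
  - 2 records: 158000 × 1.2 = 189600.0
Step 3: Other records unchanged: 581000
Step 4: Final sum = 75200.0 + 189600.0 + 581000 = 845800.0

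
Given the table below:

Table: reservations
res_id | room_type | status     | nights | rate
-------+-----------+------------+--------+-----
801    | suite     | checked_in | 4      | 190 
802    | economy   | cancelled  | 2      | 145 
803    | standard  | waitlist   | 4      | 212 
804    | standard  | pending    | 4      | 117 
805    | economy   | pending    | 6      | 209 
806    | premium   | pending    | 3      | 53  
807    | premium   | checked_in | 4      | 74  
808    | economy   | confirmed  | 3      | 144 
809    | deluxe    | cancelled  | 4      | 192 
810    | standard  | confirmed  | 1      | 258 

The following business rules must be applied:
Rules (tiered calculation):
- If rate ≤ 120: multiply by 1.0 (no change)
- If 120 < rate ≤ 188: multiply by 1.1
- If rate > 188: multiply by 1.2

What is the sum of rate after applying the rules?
1835.1

Step 1: Tier 1 (rate ≤ 120): 3 records, sum = 244 × 1.0 = 244.0
Step 2: Tier 2 (120 < rate ≤ 188): 2 records, sum = 289 × 1.1 = 317.9
Step 3: Tier 3 (rate > 188): 5 records, sum = 1061 × 1.2 = 1273.2
Step 4: Final sum = 244.0 + 317.9 + 1273.2 = 1835.1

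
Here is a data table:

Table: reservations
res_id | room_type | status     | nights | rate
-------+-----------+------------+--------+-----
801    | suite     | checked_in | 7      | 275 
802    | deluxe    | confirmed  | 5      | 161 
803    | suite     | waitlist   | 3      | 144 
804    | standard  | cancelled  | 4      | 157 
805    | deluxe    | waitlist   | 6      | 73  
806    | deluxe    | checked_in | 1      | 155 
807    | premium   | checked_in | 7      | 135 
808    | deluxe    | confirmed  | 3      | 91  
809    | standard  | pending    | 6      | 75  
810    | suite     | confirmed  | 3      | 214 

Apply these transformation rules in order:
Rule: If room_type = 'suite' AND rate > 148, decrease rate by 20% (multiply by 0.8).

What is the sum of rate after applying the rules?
1382.2

Step 1: Find records where room_type = 'suite' AND rate > 148
Step 2: 2 records match, summing to 489
Step 3: After multiplier: 489 × 0.8 = 391.2
Step 4: Unaffected records sum: 991
Step 5: Final sum = 391.2 + 991 = 1382.2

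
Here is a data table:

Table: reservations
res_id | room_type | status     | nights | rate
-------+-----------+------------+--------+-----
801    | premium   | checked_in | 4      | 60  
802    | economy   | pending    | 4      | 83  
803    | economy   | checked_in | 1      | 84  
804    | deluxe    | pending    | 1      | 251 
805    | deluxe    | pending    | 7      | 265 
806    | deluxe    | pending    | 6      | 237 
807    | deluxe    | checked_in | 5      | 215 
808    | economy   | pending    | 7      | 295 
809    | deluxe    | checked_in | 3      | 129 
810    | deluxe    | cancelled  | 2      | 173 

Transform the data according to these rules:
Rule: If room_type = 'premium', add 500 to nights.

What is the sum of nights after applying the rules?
540

Step 1: Count records where room_type = 'premium': 1
Step 2: Total bonus added: 1 × 500 = 500
Step 3: Original sum of nights: 40
Step 4: Final sum = 40 + 500 = 540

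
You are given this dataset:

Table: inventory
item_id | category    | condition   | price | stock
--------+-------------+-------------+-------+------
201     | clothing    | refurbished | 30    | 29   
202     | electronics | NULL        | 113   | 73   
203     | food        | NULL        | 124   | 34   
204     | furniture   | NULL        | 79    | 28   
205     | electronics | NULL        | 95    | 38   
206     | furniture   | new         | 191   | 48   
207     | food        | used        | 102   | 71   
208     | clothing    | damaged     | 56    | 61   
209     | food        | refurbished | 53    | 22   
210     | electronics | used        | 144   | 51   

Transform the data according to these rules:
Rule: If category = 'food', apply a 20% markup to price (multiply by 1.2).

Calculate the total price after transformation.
1042.8

Step 1: Records with category = 'food' have total price = 279
Step 2: Apply multiplier: 279 × 1.2 = 334.8
Step 3: Other records total: 708
Step 4: Final sum = 334.8 + 708 = 1042.8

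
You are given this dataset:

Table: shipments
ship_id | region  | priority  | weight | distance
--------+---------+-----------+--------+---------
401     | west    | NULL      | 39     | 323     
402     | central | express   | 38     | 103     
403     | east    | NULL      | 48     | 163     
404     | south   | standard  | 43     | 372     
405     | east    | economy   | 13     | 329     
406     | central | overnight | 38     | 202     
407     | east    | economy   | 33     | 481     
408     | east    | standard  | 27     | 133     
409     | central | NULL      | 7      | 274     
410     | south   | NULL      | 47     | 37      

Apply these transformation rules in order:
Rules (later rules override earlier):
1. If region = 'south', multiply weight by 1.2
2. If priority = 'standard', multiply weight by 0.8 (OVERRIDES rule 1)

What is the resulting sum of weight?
328.4

Step 1: Rule 2 takes priority for records with priority = 'standard'
  - 2 records: 70 × 0.8 = 56.0
Step 2: Rule 1 applies to remaining records with region = 'south'
  - 1 records: 47 × 1.2 = 56.4
Step 3: Other records unchanged: 216
Step 4: Final sum = 56.0 + 56.4 + 216 = 328.4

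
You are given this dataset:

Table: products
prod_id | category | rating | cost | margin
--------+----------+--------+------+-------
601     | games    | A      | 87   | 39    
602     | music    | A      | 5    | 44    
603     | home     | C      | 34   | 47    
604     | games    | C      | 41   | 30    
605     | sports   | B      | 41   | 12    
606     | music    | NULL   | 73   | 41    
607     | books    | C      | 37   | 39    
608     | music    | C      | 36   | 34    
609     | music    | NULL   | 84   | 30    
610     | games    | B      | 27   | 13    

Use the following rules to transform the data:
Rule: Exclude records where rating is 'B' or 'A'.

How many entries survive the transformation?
6

Step 1: Count records to exclude
  - 2 (B) + 2 (A) = 4 records
Step 2: Total records: 10
Step 3: Remaining = 10 - 4 = 6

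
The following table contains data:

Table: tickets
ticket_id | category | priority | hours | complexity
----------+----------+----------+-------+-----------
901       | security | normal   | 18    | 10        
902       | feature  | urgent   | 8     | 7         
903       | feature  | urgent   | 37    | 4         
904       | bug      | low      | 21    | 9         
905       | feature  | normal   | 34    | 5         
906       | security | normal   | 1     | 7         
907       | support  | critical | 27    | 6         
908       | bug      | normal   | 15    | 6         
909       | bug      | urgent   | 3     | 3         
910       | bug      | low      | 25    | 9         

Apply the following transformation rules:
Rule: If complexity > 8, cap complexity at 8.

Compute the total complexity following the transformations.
62

Step 1: 3 records have complexity > 8
Step 2: These records originally summed to 28
Step 3: After capping: 3 × 8 = 24
Step 4: Unaffected records sum: 38
Step 5: Final sum = 24 + 38 = 62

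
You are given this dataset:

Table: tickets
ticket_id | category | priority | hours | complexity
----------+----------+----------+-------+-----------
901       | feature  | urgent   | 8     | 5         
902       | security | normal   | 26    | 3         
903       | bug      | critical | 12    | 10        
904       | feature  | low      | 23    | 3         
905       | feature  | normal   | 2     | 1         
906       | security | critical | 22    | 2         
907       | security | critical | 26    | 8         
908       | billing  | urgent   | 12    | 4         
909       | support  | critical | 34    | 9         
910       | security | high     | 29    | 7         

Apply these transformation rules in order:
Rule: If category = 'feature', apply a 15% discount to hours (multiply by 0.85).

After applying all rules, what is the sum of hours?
189.05

Step 1: Records with category = 'feature' have total hours = 33
Step 2: Apply multiplier: 33 × 0.85 = 28.05
Step 3: Other records total: 161
Step 4: Final sum = 28.05 + 161 = 189.05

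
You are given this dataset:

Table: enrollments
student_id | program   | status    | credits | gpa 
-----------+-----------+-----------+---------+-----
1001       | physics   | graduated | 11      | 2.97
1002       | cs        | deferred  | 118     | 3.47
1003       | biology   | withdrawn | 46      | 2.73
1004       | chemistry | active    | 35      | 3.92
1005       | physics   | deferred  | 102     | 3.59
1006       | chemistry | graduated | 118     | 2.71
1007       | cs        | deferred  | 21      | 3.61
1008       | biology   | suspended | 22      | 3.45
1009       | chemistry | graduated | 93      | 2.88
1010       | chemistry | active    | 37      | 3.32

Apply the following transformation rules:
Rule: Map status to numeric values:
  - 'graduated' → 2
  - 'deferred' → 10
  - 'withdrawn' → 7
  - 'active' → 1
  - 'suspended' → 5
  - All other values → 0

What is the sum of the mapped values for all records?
50

Step 1: Apply mapping to each record
Step 2: Count by status:
  'graduated': 3 records × 2 = 6
  'deferred': 3 records × 10 = 30
  'withdrawn': 1 records × 7 = 7
  'active': 2 records × 1 = 2
  'suspended': 1 records × 5 = 5
Step 3: Sum all mapped values = 50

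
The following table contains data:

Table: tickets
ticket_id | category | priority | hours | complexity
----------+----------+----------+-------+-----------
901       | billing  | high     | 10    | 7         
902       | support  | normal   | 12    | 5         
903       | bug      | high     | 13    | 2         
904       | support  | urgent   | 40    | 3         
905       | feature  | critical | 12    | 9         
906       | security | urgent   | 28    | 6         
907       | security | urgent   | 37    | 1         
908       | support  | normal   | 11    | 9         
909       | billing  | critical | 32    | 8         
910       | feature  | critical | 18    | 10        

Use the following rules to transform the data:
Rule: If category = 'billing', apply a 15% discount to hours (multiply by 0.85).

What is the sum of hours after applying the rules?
206.7

Step 1: Records with category = 'billing' have total hours = 42
Step 2: Apply multiplier: 42 × 0.85 = 35.7
Step 3: Other records total: 171
Step 4: Final sum = 35.7 + 171 = 206.7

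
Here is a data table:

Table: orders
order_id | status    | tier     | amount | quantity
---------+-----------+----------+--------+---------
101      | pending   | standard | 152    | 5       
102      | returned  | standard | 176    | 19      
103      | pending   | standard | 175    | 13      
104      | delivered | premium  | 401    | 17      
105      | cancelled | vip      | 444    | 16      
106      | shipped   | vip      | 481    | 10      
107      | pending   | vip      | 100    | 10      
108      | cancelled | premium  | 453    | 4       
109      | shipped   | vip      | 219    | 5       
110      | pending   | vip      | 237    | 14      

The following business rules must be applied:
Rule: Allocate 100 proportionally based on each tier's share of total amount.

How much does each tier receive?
premium: 30.09, standard: 17.72, vip: 52.18

Step 1: Calculate total amount = 2838
Step 2: Calculate each tier's proportion:
  premium: 854/2838 = 30.09% → 30.09
  standard: 503/2838 = 17.72% → 17.72
  vip: 1481/2838 = 52.18% → 52.18
Step 3: Verify: sum of allocations ≈ 100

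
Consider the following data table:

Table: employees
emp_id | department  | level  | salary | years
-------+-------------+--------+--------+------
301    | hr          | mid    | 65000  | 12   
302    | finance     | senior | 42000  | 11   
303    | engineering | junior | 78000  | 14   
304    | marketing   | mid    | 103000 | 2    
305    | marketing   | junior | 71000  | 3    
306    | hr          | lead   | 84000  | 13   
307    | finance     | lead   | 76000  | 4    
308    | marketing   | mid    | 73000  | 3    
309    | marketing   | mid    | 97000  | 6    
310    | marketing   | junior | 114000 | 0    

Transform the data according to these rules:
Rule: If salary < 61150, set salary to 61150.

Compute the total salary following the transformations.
822150

Step 1: 1 records have salary < 61150
Step 2: These records originally summed to 42000
Step 3: After setting to minimum: 1 × 61150 = 61150
Step 4: Unaffected records sum: 761000
Step 5: Final sum = 61150 + 761000 = 822150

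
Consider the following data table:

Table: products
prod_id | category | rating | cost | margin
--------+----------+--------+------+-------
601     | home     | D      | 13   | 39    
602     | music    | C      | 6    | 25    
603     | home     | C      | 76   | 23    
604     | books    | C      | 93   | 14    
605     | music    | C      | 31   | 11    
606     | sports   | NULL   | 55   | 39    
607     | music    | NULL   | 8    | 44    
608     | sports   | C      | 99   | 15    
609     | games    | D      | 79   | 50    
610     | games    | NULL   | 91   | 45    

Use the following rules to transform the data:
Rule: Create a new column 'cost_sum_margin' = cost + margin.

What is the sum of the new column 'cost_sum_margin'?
856

Step 1: For each record, compute cost + margin
Example calculations:
  13 + 39 = 52
  6 + 25 = 31
  76 + 23 = 99
  ...
Step 2: Sum all derived values
Step 3: Total = 856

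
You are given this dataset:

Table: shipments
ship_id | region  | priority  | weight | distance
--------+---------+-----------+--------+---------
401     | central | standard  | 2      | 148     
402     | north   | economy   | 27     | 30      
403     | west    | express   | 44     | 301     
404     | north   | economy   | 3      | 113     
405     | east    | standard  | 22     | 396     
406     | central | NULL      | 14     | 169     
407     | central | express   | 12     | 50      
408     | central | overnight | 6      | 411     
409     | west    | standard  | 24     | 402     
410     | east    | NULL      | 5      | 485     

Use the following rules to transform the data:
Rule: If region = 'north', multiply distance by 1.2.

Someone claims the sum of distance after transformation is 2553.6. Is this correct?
No, the correct result is 2533.6.

Step 1: Calculate the correct sum after transformation
Step 2: Apply multiplier 1.2 to records where region = 'north'
Step 3: Correct result = 2533.6
Step 4: Claimed result = 2553.6
Step 5: 2533.6 ≠ 2553.6
Conclusion: The claimed result is incorrect. The correct answer is 2533.6.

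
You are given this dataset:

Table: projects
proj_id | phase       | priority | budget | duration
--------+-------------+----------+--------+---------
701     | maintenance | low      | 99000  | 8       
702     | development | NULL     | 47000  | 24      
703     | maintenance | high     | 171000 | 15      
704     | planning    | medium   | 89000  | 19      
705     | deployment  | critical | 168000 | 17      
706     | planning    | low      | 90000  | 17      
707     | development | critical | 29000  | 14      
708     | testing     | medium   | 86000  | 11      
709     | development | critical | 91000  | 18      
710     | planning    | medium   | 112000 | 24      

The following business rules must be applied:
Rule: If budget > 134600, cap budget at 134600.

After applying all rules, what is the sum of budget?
912200

Step 1: 2 records have budget > 134600
Step 2: These records originally summed to 339000
Step 3: After capping: 2 × 134600 = 269200
Step 4: Unaffected records sum: 643000
Step 5: Final sum = 269200 + 643000 = 912200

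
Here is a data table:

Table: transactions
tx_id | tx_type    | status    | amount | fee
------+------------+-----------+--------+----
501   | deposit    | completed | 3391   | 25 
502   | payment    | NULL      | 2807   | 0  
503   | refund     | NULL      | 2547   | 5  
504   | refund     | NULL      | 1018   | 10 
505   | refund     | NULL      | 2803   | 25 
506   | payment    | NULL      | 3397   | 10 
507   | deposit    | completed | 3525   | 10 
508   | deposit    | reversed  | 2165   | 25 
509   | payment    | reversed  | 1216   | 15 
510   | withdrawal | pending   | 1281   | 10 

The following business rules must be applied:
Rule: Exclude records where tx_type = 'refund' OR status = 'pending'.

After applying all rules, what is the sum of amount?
16501

Step 1: Find records where tx_type = 'refund' OR status = 'pending'
Step 2: 4 records match, summing to 7649
Step 3: Original sum: 24150
Step 4: Remaining sum = 24150 - 7649 = 16501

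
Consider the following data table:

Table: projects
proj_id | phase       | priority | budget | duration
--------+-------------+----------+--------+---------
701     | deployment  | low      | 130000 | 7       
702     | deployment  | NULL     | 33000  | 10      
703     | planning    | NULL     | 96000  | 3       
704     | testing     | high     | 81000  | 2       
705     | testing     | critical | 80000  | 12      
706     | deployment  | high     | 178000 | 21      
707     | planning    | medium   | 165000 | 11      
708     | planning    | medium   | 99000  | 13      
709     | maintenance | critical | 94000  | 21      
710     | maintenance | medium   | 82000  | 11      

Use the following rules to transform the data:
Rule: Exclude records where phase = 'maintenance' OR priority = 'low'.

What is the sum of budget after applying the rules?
732000

Step 1: Find records where phase = 'maintenance' OR priority = 'low'
Step 2: 3 records match, summing to 306000
Step 3: Original sum: 1038000
Step 4: Remaining sum = 1038000 - 306000 = 732000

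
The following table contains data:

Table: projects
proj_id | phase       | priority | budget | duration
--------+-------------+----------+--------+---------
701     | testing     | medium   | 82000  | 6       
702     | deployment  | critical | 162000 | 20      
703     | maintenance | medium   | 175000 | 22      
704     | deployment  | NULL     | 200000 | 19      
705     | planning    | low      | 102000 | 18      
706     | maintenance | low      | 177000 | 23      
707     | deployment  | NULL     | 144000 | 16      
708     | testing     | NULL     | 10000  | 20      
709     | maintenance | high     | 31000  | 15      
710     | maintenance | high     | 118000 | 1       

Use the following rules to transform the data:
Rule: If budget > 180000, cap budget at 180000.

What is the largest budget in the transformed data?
180000

Step 1: Original maximum budget = 200000
Step 2: Apply cap at 180000
Step 3: 1 records had budget > 180000 and were capped
Step 4: Maximum after transformation = 180000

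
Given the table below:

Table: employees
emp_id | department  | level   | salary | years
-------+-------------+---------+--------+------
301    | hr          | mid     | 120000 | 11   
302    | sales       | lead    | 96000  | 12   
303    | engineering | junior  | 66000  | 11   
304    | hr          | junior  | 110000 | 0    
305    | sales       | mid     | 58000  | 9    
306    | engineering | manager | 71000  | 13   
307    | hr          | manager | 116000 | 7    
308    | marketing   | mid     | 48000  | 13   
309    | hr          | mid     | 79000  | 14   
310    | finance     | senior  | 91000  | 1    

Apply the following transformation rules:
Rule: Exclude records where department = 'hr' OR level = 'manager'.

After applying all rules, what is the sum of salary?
359000

Step 1: Find records where department = 'hr' OR level = 'manager'
Step 2: 5 records match, summing to 496000
Step 3: Original sum: 855000
Step 4: Remaining sum = 855000 - 496000 = 359000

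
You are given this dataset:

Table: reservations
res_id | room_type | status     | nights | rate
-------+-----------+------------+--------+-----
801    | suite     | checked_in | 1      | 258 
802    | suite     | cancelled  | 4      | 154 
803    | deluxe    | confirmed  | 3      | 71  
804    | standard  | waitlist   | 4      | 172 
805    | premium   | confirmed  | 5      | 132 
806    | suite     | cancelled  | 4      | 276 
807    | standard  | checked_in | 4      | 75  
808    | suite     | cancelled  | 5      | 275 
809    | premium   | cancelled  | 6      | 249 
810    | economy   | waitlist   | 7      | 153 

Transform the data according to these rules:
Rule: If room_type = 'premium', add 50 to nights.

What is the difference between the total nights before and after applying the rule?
100

Step 1: Original sum of nights = 43
Step 2: 2 records have room_type = 'premium'
Step 3: Each affected record changes by 50
Step 4: Total change = 2 × 50 = 100
Step 5: New sum = 43 + 100 = 143
Step 6: Difference = |143 - 43| = 100
        (Sum increased by 100)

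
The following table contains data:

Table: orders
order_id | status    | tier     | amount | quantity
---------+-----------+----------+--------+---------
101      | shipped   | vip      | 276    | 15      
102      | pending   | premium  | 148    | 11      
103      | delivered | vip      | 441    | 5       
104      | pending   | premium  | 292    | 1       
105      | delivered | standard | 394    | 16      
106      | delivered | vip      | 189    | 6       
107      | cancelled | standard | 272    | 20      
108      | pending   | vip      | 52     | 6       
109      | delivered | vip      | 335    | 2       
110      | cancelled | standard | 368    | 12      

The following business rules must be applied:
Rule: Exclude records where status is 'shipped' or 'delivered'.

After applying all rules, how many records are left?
5

Step 1: Count records to exclude
  - 1 (shipped) + 4 (delivered) = 5 records
Step 2: Total records: 10
Step 3: Remaining = 10 - 5 = 5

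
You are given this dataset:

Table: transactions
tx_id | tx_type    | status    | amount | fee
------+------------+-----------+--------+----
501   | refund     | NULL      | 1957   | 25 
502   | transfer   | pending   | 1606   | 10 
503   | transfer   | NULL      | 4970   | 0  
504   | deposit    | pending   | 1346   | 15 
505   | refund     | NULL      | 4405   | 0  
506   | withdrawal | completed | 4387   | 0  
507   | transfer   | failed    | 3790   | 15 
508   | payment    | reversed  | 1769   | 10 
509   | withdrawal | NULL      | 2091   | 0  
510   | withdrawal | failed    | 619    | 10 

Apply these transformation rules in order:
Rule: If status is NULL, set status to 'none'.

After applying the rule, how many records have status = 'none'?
4

Step 1: Count records where status IS NULL
Step 2: Found 4 records with NULL status
Step 3: These records will have status set to 'none'
Step 4: Records already having status = 'none': 0
Step 5: Answer: 4 + 0 = 4 records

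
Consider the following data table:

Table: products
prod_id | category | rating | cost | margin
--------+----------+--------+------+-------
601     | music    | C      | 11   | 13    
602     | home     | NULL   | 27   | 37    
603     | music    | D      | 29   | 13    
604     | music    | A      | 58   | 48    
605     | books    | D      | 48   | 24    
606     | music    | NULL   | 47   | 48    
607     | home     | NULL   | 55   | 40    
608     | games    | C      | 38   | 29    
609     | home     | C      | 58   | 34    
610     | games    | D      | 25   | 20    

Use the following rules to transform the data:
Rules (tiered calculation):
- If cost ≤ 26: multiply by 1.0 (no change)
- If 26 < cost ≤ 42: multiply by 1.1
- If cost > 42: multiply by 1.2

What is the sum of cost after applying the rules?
458.6

Step 1: Tier 1 (cost ≤ 26): 2 records, sum = 36 × 1.0 = 36.0
Step 2: Tier 2 (26 < cost ≤ 42): 3 records, sum = 94 × 1.1 = 103.4
Step 3: Tier 3 (cost > 42): 5 records, sum = 266 × 1.2 = 319.2
Step 4: Final sum = 36.0 + 103.4 + 319.2 = 458.6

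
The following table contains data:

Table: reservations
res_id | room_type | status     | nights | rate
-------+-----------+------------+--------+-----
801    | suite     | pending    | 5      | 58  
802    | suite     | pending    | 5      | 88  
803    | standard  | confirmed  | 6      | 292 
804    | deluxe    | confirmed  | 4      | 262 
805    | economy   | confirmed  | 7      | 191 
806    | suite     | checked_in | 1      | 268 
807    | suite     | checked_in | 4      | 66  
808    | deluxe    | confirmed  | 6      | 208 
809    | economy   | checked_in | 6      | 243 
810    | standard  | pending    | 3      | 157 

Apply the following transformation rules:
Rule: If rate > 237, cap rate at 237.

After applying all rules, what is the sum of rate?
1716

Step 1: 4 records have rate > 237
Step 2: These records originally summed to 1065
Step 3: After capping: 4 × 237 = 948
Step 4: Unaffected records sum: 768
Step 5: Final sum = 948 + 768 = 1716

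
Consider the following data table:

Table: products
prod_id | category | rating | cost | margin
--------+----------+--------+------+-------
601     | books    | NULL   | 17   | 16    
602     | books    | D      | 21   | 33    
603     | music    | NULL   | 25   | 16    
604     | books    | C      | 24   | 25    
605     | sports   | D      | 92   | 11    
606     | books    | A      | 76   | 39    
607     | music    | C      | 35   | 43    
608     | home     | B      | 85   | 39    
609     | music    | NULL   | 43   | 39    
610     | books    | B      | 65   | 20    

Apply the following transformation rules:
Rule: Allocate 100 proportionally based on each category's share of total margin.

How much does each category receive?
books: 47.33, home: 13.88, music: 34.88, sports: 3.91

Step 1: Calculate total margin = 281
Step 2: Calculate each category's proportion:
  books: 133/281 = 47.33% → 47.33
  home: 39/281 = 13.88% → 13.88
  music: 98/281 = 34.88% → 34.88
  sports: 11/281 = 3.91% → 3.91
Step 3: Verify: sum of allocations ≈ 100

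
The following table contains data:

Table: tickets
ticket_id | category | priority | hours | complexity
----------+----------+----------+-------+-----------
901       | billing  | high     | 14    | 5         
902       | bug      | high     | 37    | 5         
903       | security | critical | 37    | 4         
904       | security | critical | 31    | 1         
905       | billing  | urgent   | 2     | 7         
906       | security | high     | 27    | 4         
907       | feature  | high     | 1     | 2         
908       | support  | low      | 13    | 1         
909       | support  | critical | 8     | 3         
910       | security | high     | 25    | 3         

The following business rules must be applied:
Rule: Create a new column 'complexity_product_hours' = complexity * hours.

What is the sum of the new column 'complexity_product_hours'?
670

Step 1: For each record, compute complexity * hours
Example calculations:
  5 * 14 = 70
  5 * 37 = 185
  4 * 37 = 148
  ...
Step 2: Sum all derived values
Step 3: Total = 670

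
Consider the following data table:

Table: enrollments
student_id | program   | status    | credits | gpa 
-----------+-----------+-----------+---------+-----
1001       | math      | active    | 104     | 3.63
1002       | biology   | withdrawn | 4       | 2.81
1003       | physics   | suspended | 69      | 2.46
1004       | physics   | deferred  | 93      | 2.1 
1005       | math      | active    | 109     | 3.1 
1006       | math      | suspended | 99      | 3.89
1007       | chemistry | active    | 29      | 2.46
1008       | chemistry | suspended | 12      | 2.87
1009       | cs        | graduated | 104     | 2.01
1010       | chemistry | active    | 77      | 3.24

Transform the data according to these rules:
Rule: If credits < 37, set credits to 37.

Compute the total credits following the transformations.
766

Step 1: 3 records have credits < 37
Step 2: These records originally summed to 45
Step 3: After setting to minimum: 3 × 37 = 111
Step 4: Unaffected records sum: 655
Step 5: Final sum = 111 + 655 = 766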